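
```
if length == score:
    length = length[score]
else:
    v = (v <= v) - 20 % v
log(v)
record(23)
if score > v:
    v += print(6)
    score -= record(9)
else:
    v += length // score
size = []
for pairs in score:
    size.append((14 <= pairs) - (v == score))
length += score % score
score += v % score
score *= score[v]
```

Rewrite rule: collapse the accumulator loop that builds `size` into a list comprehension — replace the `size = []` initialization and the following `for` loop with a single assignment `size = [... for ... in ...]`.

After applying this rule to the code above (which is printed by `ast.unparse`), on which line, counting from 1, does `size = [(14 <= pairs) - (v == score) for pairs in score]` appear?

Transformed code:
if length == score:
    length = length[score]
else:
    v = (v <= v) - 20 % v
log(v)
record(23)
if score > v:
    v += print(6)
    score -= record(9)
else:
    v += length // score
size = [(14 <= pairs) - (v == score) for pairs in score]
length += score % score
score += v % score
score *= score[v]

12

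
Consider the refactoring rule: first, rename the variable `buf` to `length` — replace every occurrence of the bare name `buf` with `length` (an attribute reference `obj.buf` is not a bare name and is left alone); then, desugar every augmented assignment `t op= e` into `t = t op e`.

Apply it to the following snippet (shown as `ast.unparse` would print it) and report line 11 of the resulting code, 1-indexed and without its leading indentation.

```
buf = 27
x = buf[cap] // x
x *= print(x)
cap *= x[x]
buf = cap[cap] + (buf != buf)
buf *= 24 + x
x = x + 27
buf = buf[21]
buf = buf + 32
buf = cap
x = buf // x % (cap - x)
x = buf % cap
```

Transformed code:
length = 27
x = length[cap] // x
x = x * print(x)
cap = cap * x[x]
length = cap[cap] + (length != length)
length = length * (24 + x)
x = x + 27
length = length[21]
length = length + 32
length = cap
x = length // x % (cap - x)
x = length % cap

x = length // x % (cap - x)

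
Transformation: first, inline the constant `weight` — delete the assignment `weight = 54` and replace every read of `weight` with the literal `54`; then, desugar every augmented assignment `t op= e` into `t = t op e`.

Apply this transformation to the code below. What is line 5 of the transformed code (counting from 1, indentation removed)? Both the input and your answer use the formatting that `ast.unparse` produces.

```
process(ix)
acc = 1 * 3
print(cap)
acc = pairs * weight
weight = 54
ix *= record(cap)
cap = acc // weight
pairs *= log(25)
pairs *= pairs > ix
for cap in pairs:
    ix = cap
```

Transformed code:
process(ix)
acc = 1 * 3
print(cap)
acc = pairs * 54
ix = ix * record(cap)
cap = acc // 54
pairs = pairs * log(25)
pairs = pairs * (pairs > ix)
for cap in pairs:
    ix = cap

ix = ix * record(cap)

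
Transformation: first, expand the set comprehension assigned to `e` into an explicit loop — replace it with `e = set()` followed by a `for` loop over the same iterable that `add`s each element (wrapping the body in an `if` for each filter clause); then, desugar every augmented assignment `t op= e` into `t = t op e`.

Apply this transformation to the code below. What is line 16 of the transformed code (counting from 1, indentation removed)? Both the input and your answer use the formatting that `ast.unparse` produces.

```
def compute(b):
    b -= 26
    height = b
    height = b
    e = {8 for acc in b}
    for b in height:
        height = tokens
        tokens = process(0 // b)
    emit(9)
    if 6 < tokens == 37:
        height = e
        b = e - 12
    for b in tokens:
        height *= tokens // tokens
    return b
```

height = height * (tokens // tokens)

Transformed code:
def compute(b):
    b = b - 26
    height = b
    height = b
    e = set()
    for acc in b:
        e.add(8)
    for b in height:
        height = tokens
        tokens = process(0 // b)
    emit(9)
    if 6 < tokens == 37:
        height = e
        b = e - 12
    for b in tokens:
        height = height * (tokens // tokens)
    return b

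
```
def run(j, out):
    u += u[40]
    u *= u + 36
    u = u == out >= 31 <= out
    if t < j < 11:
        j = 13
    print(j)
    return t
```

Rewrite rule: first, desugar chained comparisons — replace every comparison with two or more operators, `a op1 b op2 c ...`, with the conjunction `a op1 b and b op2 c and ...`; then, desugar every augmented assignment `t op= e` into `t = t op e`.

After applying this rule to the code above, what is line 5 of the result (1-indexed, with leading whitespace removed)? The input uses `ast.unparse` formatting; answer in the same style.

Transformed code:
def run(j, out):
    u = u + u[40]
    u = u * (u + 36)
    u = u == out and out >= 31 and (31 <= out)
    if t < j and j < 11:
        j = 13
    print(j)
    return t

if t < j and j < 11:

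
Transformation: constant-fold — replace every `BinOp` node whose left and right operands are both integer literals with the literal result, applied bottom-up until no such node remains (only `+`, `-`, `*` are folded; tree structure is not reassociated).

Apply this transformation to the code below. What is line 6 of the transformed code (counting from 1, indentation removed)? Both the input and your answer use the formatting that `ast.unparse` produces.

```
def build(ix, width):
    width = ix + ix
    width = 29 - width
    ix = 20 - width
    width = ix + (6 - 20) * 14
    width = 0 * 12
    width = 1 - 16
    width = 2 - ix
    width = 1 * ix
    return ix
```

Transformed code:
def build(ix, width):
    width = ix + ix
    width = 29 - width
    ix = 20 - width
    width = ix + -196
    width = 0
    width = -15
    width = 2 - ix
    width = 1 * ix
    return ix

width = 0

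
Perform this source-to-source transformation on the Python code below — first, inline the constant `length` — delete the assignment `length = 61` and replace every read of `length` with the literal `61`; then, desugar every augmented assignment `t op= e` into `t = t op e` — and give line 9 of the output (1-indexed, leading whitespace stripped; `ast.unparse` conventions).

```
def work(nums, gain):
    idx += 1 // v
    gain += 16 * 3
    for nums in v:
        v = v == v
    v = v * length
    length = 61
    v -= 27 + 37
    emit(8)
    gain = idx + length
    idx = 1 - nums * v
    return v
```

Transformed code:
def work(nums, gain):
    idx = idx + 1 // v
    gain = gain + 16 * 3
    for nums in v:
        v = v == v
    v = v * 61
    v = v - (27 + 37)
    emit(8)
    gain = idx + 61
    idx = 1 - nums * v
    return v

gain = idx + 61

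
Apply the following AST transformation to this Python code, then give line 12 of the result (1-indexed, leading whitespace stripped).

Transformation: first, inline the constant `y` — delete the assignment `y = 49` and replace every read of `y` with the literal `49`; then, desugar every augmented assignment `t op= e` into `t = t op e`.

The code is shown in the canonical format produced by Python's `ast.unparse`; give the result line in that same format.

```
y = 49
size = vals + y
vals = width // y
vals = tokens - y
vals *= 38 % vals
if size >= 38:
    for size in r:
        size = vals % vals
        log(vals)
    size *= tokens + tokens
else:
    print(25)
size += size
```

Transformed code:
size = vals + 49
vals = width // 49
vals = tokens - 49
vals = vals * (38 % vals)
if size >= 38:
    for size in r:
        size = vals % vals
        log(vals)
    size = size * (tokens + tokens)
else:
    print(25)
size = size + size

size = size + size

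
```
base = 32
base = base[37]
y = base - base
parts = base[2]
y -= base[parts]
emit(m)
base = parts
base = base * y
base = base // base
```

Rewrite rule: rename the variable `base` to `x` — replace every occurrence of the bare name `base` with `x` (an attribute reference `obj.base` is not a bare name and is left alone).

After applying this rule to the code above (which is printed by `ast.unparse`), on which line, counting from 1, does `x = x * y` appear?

8

Transformed code:
x = 32
x = x[37]
y = x - x
parts = x[2]
y -= x[parts]
emit(m)
x = parts
x = x * y
x = x // x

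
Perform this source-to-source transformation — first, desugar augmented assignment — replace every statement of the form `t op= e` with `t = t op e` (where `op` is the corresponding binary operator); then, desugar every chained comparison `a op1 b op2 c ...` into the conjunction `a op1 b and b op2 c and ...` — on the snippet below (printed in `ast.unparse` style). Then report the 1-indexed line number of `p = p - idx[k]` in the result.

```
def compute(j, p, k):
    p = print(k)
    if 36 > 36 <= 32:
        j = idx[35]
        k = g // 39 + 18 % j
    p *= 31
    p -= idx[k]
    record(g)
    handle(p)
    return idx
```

Transformed code:
def compute(j, p, k):
    p = print(k)
    if 36 > 36 and 36 <= 32:
        j = idx[35]
        k = g // 39 + 18 % j
    p = p * 31
    p = p - idx[k]
    record(g)
    handle(p)
    return idx

7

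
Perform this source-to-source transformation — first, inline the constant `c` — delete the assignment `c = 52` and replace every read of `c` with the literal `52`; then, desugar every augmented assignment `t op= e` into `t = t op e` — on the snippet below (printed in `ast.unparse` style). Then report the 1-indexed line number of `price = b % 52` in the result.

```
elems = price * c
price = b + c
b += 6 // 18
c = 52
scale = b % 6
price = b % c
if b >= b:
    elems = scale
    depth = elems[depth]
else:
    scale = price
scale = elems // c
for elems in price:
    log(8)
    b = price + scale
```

Transformed code:
elems = price * 52
price = b + 52
b = b + 6 // 18
scale = b % 6
price = b % 52
if b >= b:
    elems = scale
    depth = elems[depth]
else:
    scale = price
scale = elems // 52
for elems in price:
    log(8)
    b = price + scale

5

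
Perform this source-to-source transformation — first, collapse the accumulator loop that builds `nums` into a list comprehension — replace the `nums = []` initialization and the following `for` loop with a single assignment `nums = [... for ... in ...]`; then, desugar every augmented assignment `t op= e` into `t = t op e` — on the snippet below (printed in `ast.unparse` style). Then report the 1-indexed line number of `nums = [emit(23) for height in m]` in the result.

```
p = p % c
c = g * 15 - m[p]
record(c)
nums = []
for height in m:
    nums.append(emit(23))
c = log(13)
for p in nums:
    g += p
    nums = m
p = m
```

Transformed code:
p = p % c
c = g * 15 - m[p]
record(c)
nums = [emit(23) for height in m]
c = log(13)
for p in nums:
    g = g + p
    nums = m
p = m

4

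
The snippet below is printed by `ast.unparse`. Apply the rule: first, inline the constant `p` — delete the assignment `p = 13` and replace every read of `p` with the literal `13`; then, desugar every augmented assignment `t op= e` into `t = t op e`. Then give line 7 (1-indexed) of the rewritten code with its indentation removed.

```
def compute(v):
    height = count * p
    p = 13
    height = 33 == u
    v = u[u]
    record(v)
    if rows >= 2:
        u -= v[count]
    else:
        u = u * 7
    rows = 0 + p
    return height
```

Transformed code:
def compute(v):
    height = count * 13
    height = 33 == u
    v = u[u]
    record(v)
    if rows >= 2:
        u = u - v[count]
    else:
        u = u * 7
    rows = 0 + 13
    return height

u = u - v[count]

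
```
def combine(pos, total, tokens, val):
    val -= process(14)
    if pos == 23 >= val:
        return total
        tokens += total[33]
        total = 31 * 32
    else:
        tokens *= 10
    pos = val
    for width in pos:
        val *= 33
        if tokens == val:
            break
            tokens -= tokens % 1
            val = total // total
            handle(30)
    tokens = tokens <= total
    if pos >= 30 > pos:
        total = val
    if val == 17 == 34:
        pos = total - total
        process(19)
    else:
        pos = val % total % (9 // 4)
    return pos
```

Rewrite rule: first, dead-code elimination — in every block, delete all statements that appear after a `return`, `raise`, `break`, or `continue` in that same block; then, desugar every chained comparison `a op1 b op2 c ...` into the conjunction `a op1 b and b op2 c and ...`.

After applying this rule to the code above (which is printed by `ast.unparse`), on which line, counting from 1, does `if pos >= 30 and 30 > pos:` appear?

13

Transformed code:
def combine(pos, total, tokens, val):
    val -= process(14)
    if pos == 23 and 23 >= val:
        return total
    else:
        tokens *= 10
    pos = val
    for width in pos:
        val *= 33
        if tokens == val:
            break
    tokens = tokens <= total
    if pos >= 30 and 30 > pos:
        total = val
    if val == 17 and 17 == 34:
        pos = total - total
        process(19)
    else:
        pos = val % total % (9 // 4)
    return pos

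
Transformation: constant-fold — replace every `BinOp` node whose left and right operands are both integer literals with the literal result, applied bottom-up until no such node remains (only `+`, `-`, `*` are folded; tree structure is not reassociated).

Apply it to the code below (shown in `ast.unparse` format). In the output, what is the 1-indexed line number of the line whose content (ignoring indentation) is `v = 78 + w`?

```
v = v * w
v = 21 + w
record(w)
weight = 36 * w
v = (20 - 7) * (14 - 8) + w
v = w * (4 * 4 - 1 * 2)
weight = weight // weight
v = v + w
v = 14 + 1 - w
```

Transformed code:
v = v * w
v = 21 + w
record(w)
weight = 36 * w
v = 78 + w
v = w * 14
weight = weight // weight
v = v + w
v = 15 - w

5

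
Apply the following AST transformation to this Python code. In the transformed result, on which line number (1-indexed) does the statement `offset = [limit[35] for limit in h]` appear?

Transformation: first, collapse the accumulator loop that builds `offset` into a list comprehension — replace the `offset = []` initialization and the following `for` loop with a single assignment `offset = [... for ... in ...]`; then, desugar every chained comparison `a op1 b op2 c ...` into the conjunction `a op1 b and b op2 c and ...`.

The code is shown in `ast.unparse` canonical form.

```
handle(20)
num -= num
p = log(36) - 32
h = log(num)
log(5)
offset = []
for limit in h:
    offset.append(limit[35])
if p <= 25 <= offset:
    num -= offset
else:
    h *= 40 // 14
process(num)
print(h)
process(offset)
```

6

Transformed code:
handle(20)
num -= num
p = log(36) - 32
h = log(num)
log(5)
offset = [limit[35] for limit in h]
if p <= 25 and 25 <= offset:
    num -= offset
else:
    h *= 40 // 14
process(num)
print(h)
process(offset)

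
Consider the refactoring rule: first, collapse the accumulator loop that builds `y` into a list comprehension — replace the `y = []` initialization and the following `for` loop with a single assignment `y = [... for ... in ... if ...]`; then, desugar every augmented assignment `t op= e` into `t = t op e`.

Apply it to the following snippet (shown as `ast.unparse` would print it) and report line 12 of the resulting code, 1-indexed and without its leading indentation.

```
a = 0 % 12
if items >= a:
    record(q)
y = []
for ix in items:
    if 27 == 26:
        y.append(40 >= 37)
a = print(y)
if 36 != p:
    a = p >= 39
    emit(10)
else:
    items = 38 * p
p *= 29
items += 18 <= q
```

Transformed code:
a = 0 % 12
if items >= a:
    record(q)
y = [40 >= 37 for ix in items if 27 == 26]
a = print(y)
if 36 != p:
    a = p >= 39
    emit(10)
else:
    items = 38 * p
p = p * 29
items = items + (18 <= q)

items = items + (18 <= q)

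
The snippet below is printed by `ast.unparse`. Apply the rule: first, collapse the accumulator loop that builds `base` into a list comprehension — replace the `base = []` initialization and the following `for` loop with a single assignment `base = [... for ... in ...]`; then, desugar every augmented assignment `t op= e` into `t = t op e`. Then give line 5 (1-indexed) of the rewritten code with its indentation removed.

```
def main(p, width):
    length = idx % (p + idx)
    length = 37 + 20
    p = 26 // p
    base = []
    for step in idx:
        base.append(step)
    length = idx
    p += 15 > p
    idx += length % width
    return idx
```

base = [step for step in idx]

Transformed code:
def main(p, width):
    length = idx % (p + idx)
    length = 37 + 20
    p = 26 // p
    base = [step for step in idx]
    length = idx
    p = p + (15 > p)
    idx = idx + length % width
    return idx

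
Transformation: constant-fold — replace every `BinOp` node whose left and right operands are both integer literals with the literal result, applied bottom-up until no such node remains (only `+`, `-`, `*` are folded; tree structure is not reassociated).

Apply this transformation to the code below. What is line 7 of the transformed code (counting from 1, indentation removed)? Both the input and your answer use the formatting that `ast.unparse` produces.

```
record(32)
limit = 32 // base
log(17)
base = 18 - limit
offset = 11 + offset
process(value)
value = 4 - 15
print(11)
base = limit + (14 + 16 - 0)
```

value = -11

Transformed code:
record(32)
limit = 32 // base
log(17)
base = 18 - limit
offset = 11 + offset
process(value)
value = -11
print(11)
base = limit + 30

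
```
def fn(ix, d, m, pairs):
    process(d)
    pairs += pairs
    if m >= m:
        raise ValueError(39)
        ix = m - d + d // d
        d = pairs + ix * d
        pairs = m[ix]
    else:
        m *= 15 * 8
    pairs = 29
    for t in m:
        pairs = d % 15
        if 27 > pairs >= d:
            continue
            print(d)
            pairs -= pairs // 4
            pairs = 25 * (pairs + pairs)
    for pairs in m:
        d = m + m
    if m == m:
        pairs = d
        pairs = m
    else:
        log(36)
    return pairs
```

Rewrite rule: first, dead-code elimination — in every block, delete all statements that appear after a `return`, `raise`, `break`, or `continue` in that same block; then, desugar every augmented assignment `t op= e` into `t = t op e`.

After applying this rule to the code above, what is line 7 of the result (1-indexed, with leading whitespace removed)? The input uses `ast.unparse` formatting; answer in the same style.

Transformed code:
def fn(ix, d, m, pairs):
    process(d)
    pairs = pairs + pairs
    if m >= m:
        raise ValueError(39)
    else:
        m = m * (15 * 8)
    pairs = 29
    for t in m:
        pairs = d % 15
        if 27 > pairs >= d:
            continue
    for pairs in m:
        d = m + m
    if m == m:
        pairs = d
        pairs = m
    else:
        log(36)
    return pairs

m = m * (15 * 8)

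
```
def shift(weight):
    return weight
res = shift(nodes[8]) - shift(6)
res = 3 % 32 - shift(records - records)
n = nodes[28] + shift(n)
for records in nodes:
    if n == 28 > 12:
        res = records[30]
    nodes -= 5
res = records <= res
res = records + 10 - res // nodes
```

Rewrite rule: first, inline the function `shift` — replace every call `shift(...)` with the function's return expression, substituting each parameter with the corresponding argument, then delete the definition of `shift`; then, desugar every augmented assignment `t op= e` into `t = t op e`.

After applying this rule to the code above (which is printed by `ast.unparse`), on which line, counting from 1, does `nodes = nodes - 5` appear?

7

Transformed code:
res = nodes[8] - 6
res = 3 % 32 - (records - records)
n = nodes[28] + n
for records in nodes:
    if n == 28 > 12:
        res = records[30]
    nodes = nodes - 5
res = records <= res
res = records + 10 - res // nodes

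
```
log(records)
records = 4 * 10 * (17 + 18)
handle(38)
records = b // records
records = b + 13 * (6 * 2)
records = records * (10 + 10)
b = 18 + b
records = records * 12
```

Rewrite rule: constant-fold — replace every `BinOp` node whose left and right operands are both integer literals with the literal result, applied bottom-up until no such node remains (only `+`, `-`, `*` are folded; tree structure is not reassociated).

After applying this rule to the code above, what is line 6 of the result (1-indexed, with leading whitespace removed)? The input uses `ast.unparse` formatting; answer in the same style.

records = records * 20

Transformed code:
log(records)
records = 1400
handle(38)
records = b // records
records = b + 156
records = records * 20
b = 18 + b
records = records * 12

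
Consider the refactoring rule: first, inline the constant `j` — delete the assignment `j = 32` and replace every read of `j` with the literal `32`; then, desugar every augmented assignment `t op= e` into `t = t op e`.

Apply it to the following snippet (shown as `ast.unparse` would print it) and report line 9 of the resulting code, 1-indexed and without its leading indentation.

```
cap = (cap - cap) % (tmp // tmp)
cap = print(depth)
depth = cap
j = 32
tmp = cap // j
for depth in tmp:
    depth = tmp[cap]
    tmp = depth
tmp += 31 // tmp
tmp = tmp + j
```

Transformed code:
cap = (cap - cap) % (tmp // tmp)
cap = print(depth)
depth = cap
tmp = cap // 32
for depth in tmp:
    depth = tmp[cap]
    tmp = depth
tmp = tmp + 31 // tmp
tmp = tmp + 32

tmp = tmp + 32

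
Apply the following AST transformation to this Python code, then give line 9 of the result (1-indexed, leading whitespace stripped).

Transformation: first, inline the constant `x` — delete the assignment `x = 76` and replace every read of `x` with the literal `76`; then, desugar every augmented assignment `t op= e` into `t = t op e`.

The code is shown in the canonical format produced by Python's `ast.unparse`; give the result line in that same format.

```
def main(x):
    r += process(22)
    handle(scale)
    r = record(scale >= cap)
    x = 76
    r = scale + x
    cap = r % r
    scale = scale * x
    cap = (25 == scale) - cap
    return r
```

Transformed code:
def main(x):
    r = r + process(22)
    handle(scale)
    r = record(scale >= cap)
    r = scale + 76
    cap = r % r
    scale = scale * 76
    cap = (25 == scale) - cap
    return r

return r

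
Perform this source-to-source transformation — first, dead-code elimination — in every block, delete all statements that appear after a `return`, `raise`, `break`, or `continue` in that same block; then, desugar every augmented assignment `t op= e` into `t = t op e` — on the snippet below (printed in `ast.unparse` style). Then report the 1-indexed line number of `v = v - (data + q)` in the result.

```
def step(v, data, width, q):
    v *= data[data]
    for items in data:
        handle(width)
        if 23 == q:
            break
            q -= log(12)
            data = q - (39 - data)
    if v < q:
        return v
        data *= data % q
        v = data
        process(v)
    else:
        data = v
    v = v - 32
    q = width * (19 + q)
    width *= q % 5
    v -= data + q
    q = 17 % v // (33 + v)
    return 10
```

14

Transformed code:
def step(v, data, width, q):
    v = v * data[data]
    for items in data:
        handle(width)
        if 23 == q:
            break
    if v < q:
        return v
    else:
        data = v
    v = v - 32
    q = width * (19 + q)
    width = width * (q % 5)
    v = v - (data + q)
    q = 17 % v // (33 + v)
    return 10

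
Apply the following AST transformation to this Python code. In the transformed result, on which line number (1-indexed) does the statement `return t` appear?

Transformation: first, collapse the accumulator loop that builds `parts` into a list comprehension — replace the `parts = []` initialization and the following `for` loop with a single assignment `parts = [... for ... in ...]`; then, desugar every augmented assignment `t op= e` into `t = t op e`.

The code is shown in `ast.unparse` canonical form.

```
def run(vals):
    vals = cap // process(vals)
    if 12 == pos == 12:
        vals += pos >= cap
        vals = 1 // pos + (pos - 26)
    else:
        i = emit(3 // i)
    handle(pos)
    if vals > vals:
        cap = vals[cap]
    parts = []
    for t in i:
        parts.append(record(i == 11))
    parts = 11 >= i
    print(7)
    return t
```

14

Transformed code:
def run(vals):
    vals = cap // process(vals)
    if 12 == pos == 12:
        vals = vals + (pos >= cap)
        vals = 1 // pos + (pos - 26)
    else:
        i = emit(3 // i)
    handle(pos)
    if vals > vals:
        cap = vals[cap]
    parts = [record(i == 11) for t in i]
    parts = 11 >= i
    print(7)
    return t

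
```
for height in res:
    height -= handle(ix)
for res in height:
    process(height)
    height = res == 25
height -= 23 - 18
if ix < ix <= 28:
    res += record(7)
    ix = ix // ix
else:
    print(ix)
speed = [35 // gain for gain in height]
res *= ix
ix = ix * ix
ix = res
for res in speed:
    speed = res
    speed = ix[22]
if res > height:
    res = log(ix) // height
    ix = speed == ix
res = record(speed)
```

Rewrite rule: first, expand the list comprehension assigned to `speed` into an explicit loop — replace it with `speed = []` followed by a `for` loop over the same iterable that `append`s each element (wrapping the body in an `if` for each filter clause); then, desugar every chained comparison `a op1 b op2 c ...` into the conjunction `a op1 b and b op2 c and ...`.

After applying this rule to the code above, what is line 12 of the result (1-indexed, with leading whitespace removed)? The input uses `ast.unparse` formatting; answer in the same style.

speed = []

Transformed code:
for height in res:
    height -= handle(ix)
for res in height:
    process(height)
    height = res == 25
height -= 23 - 18
if ix < ix and ix <= 28:
    res += record(7)
    ix = ix // ix
else:
    print(ix)
speed = []
for gain in height:
    speed.append(35 // gain)
res *= ix
ix = ix * ix
ix = res
for res in speed:
    speed = res
    speed = ix[22]
if res > height:
    res = log(ix) // height
    ix = speed == ix
res = record(speed)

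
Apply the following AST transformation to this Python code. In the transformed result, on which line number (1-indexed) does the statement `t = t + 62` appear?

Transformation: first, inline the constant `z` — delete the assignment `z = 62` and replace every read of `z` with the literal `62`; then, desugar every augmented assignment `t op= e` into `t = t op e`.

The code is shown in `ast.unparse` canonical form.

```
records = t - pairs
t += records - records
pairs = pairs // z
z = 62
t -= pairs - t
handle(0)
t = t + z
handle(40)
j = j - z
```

6

Transformed code:
records = t - pairs
t = t + (records - records)
pairs = pairs // 62
t = t - (pairs - t)
handle(0)
t = t + 62
handle(40)
j = j - 62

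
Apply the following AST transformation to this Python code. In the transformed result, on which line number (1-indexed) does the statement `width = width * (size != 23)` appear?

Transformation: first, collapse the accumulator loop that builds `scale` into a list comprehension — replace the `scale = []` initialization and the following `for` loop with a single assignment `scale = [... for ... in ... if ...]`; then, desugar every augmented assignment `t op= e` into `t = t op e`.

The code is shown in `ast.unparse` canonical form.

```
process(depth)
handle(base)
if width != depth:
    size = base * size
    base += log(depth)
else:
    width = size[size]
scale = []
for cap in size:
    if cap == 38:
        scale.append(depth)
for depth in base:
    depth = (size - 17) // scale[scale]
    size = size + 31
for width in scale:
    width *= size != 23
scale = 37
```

13

Transformed code:
process(depth)
handle(base)
if width != depth:
    size = base * size
    base = base + log(depth)
else:
    width = size[size]
scale = [depth for cap in size if cap == 38]
for depth in base:
    depth = (size - 17) // scale[scale]
    size = size + 31
for width in scale:
    width = width * (size != 23)
scale = 37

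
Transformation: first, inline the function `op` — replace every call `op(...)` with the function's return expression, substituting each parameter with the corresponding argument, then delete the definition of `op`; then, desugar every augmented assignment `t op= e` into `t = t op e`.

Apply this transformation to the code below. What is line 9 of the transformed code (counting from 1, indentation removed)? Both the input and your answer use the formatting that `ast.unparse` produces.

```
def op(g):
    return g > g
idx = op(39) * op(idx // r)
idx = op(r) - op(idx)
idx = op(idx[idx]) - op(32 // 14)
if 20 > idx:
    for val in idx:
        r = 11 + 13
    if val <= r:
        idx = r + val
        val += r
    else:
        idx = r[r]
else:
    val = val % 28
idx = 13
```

val = val + r

Transformed code:
idx = (39 > 39) * (idx // r > idx // r)
idx = (r > r) - (idx > idx)
idx = (idx[idx] > idx[idx]) - (32 // 14 > 32 // 14)
if 20 > idx:
    for val in idx:
        r = 11 + 13
    if val <= r:
        idx = r + val
        val = val + r
    else:
        idx = r[r]
else:
    val = val % 28
idx = 13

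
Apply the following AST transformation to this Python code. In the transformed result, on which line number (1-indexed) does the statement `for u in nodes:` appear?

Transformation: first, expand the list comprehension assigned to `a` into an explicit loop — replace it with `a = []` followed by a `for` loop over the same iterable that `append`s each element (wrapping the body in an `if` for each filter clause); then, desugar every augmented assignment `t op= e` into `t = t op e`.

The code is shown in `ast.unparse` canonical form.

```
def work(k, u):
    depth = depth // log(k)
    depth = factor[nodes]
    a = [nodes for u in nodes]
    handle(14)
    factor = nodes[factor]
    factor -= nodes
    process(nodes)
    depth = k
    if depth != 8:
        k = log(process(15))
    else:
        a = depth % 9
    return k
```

5

Transformed code:
def work(k, u):
    depth = depth // log(k)
    depth = factor[nodes]
    a = []
    for u in nodes:
        a.append(nodes)
    handle(14)
    factor = nodes[factor]
    factor = factor - nodes
    process(nodes)
    depth = k
    if depth != 8:
        k = log(process(15))
    else:
        a = depth % 9
    return k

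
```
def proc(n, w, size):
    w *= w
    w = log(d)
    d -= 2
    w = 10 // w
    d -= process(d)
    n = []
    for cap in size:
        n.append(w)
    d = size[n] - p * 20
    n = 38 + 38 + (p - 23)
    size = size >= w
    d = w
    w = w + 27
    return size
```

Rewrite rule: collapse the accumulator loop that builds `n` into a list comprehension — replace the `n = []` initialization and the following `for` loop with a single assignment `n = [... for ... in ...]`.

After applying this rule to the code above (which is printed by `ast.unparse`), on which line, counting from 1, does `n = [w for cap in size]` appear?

Transformed code:
def proc(n, w, size):
    w *= w
    w = log(d)
    d -= 2
    w = 10 // w
    d -= process(d)
    n = [w for cap in size]
    d = size[n] - p * 20
    n = 38 + 38 + (p - 23)
    size = size >= w
    d = w
    w = w + 27
    return size

7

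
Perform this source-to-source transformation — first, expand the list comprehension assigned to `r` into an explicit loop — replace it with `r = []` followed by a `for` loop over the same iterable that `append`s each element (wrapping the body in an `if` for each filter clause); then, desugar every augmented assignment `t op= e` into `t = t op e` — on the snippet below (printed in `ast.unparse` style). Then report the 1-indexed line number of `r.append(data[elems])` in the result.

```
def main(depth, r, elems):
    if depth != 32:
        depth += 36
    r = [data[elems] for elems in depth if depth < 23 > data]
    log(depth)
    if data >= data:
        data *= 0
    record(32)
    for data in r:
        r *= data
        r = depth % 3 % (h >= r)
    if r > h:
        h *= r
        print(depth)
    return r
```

7

Transformed code:
def main(depth, r, elems):
    if depth != 32:
        depth = depth + 36
    r = []
    for elems in depth:
        if depth < 23 > data:
            r.append(data[elems])
    log(depth)
    if data >= data:
        data = data * 0
    record(32)
    for data in r:
        r = r * data
        r = depth % 3 % (h >= r)
    if r > h:
        h = h * r
        print(depth)
    return r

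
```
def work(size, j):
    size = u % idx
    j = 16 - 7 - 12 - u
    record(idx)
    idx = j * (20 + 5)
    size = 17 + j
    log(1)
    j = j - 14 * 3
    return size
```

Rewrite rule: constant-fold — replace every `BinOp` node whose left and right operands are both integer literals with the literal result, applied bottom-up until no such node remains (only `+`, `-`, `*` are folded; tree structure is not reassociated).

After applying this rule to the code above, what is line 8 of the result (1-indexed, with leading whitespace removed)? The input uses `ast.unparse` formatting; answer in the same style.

Transformed code:
def work(size, j):
    size = u % idx
    j = -3 - u
    record(idx)
    idx = j * 25
    size = 17 + j
    log(1)
    j = j - 42
    return size

j = j - 42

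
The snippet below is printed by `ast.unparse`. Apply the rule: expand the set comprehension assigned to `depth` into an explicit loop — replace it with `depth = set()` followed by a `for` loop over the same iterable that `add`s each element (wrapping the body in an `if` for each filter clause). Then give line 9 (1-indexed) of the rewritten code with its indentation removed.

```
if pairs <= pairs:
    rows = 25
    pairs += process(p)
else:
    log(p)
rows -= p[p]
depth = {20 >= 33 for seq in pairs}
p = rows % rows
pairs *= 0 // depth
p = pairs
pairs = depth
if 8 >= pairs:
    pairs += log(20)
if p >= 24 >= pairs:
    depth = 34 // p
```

Transformed code:
if pairs <= pairs:
    rows = 25
    pairs += process(p)
else:
    log(p)
rows -= p[p]
depth = set()
for seq in pairs:
    depth.add(20 >= 33)
p = rows % rows
pairs *= 0 // depth
p = pairs
pairs = depth
if 8 >= pairs:
    pairs += log(20)
if p >= 24 >= pairs:
    depth = 34 // p

depth.add(20 >= 33)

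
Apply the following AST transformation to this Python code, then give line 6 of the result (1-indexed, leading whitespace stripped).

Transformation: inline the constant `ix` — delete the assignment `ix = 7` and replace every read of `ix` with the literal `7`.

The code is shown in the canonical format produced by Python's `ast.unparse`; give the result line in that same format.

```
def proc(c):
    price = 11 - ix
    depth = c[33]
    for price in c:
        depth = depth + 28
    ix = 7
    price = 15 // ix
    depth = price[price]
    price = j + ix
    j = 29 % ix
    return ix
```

price = 15 // 7

Transformed code:
def proc(c):
    price = 11 - 7
    depth = c[33]
    for price in c:
        depth = depth + 28
    price = 15 // 7
    depth = price[price]
    price = j + 7
    j = 29 % 7
    return 7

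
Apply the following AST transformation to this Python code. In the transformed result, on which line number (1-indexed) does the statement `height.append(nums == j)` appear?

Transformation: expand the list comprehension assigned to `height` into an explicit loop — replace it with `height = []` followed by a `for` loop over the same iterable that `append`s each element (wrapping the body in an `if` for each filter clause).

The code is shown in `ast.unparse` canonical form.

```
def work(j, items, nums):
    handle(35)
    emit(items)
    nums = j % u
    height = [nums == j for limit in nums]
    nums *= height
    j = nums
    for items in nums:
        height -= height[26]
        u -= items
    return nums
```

Transformed code:
def work(j, items, nums):
    handle(35)
    emit(items)
    nums = j % u
    height = []
    for limit in nums:
        height.append(nums == j)
    nums *= height
    j = nums
    for items in nums:
        height -= height[26]
        u -= items
    return nums

7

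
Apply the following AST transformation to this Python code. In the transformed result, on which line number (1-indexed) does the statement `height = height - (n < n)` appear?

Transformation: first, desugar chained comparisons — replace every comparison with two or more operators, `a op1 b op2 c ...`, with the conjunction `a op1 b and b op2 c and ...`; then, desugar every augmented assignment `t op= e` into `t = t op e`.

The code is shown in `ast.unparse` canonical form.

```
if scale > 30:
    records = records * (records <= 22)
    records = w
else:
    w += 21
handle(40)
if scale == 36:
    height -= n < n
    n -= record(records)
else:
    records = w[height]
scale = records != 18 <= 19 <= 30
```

Transformed code:
if scale > 30:
    records = records * (records <= 22)
    records = w
else:
    w = w + 21
handle(40)
if scale == 36:
    height = height - (n < n)
    n = n - record(records)
else:
    records = w[height]
scale = records != 18 and 18 <= 19 and (19 <= 30)

8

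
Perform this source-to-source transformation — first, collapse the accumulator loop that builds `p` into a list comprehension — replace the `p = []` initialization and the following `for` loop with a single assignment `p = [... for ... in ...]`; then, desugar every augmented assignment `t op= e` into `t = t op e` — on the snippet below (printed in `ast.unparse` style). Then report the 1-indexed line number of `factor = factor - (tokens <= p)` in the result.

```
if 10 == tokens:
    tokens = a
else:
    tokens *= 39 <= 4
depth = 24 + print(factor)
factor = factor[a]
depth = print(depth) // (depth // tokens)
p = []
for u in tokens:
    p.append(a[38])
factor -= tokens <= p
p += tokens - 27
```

9

Transformed code:
if 10 == tokens:
    tokens = a
else:
    tokens = tokens * (39 <= 4)
depth = 24 + print(factor)
factor = factor[a]
depth = print(depth) // (depth // tokens)
p = [a[38] for u in tokens]
factor = factor - (tokens <= p)
p = p + (tokens - 27)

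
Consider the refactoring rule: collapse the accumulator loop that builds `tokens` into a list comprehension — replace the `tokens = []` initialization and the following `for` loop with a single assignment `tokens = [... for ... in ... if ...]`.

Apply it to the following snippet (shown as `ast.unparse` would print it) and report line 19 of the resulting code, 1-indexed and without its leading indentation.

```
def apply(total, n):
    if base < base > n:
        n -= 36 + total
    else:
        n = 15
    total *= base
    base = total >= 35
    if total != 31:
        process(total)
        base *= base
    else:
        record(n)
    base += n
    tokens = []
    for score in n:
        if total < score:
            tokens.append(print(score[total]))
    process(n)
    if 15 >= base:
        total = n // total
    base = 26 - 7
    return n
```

return n

Transformed code:
def apply(total, n):
    if base < base > n:
        n -= 36 + total
    else:
        n = 15
    total *= base
    base = total >= 35
    if total != 31:
        process(total)
        base *= base
    else:
        record(n)
    base += n
    tokens = [print(score[total]) for score in n if total < score]
    process(n)
    if 15 >= base:
        total = n // total
    base = 26 - 7
    return n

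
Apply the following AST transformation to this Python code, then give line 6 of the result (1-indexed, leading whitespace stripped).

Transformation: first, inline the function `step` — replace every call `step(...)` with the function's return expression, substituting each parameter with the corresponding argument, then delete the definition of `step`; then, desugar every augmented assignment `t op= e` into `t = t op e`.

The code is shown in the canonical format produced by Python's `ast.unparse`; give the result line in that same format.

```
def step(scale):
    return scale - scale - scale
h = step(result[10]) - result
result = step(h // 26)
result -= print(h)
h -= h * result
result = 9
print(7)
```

Transformed code:
h = result[10] - result[10] - result[10] - result
result = h // 26 - h // 26 - h // 26
result = result - print(h)
h = h - h * result
result = 9
print(7)

print(7)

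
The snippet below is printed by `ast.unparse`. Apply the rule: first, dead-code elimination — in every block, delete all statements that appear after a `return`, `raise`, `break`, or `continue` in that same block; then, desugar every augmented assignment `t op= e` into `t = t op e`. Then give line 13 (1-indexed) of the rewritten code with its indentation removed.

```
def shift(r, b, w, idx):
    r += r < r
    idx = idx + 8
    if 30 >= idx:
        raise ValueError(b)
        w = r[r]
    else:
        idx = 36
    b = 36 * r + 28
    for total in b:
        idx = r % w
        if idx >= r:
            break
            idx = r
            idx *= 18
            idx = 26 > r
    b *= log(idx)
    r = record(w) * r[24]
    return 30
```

Transformed code:
def shift(r, b, w, idx):
    r = r + (r < r)
    idx = idx + 8
    if 30 >= idx:
        raise ValueError(b)
    else:
        idx = 36
    b = 36 * r + 28
    for total in b:
        idx = r % w
        if idx >= r:
            break
    b = b * log(idx)
    r = record(w) * r[24]
    return 30

b = b * log(idx)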